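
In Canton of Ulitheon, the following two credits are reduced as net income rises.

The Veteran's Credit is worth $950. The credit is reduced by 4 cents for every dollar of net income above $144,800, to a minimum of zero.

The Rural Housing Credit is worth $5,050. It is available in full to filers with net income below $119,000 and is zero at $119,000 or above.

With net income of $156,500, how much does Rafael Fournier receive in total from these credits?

$482

Veteran's Credit: 4% of the $11,700 excess over $144,800 is $468; credit = $950 − $468 = $482.
Rural Housing Credit: $156,500 meets or exceeds the $119,000 cutoff, so the credit is $0.
Total: $482 + $0 = $482.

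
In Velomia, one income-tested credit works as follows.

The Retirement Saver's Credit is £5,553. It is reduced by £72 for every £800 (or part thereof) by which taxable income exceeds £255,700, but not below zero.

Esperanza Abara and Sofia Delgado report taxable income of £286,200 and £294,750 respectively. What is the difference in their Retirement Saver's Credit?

£720

Esperanza (£286,200): Retirement Saver's Credit: income exceeds £255,700 by £30,500, which is 39 full-or-partial £800 increments; reduction = 39 × £72 = £2,808, leaving £2,745.
Sofia (£294,750): Retirement Saver's Credit: income exceeds £255,700 by £39,050, which is 49 full-or-partial £800 increments; reduction = 49 × £72 = £3,528, leaving £2,025.
Difference: |£2,745 − £2,025| = £720.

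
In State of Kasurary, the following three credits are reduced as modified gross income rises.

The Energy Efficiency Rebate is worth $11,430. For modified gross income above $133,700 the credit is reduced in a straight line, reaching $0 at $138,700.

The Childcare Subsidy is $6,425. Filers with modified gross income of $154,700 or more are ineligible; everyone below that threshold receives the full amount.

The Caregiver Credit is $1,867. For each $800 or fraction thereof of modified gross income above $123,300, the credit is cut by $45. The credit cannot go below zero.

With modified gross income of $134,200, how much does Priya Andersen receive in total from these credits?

$17,949

Energy Efficiency Rebate: $134,200 is $500 into a $5,000 phase-out range, leaving 4,500/5,000 of the credit: $11,430 × 4,500/5,000 = $10,287.
Childcare Subsidy: $134,200 is below the $154,700 cutoff, so the full $6,425 applies.
Caregiver Credit: income exceeds $123,300 by $10,900, which is 14 full-or-partial $800 increments; reduction = 14 × $45 = $630, leaving $1,237.
Total: $10,287 + $6,425 + $1,237 = $17,949.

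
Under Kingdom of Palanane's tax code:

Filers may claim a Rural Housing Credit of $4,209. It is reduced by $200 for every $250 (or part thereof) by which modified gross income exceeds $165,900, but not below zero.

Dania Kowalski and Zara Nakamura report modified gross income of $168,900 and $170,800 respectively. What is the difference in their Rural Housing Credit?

Dania ($168,900): Rural Housing Credit: income exceeds $165,900 by $3,000, which is 12 full-or-partial $250 increments; reduction = 12 × $200 = $2,400, leaving $1,809.
Zara ($170,800): Rural Housing Credit: income exceeds $165,900 by $4,900, which is 20 full-or-partial $250 increments; reduction = 20 × $200 = $4,000, leaving $209.
Difference: |$1,809 − $209| = $1,600.

$1,600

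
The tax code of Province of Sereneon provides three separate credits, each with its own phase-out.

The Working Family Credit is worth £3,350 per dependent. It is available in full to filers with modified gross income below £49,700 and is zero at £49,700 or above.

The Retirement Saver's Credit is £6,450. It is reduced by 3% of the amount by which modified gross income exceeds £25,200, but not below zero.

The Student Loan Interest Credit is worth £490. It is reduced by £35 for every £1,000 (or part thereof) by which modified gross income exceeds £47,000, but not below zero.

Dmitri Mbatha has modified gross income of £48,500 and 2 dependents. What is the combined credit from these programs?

Working Family Credit: base = 2 × £3,350 = £6,700. £48,500 is below the £49,700 cutoff, so the full £6,700 applies.
Retirement Saver's Credit: 3% of the £23,300 excess over £25,200 is £699; credit = £6,450 − £699 = £5,751.
Student Loan Interest Credit: income exceeds £47,000 by £1,500, which is 2 full-or-partial £1,000 increments; reduction = 2 × £35 = £70, leaving £420.
Total: £6,700 + £5,751 + £420 = £12,871.

£12,871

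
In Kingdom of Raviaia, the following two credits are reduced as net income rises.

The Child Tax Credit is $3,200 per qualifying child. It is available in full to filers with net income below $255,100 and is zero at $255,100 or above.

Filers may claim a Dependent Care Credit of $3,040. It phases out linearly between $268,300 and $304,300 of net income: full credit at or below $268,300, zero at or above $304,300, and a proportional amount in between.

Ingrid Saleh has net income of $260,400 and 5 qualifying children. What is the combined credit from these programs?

$3,040

Child Tax Credit: base = 5 × $3,200 = $16,000. $260,400 meets or exceeds the $255,100 cutoff, so the credit is $0.
Dependent Care Credit: $260,400 is at or below the $268,300 threshold, so the full $3,040 applies.
Total: $0 + $3,040 = $3,040.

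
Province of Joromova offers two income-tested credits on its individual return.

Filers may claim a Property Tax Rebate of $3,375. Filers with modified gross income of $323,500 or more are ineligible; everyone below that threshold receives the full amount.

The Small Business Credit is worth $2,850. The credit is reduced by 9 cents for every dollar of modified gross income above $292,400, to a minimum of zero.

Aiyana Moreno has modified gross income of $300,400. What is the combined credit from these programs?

$5,505

Property Tax Rebate: $300,400 is below the $323,500 cutoff, so the full $3,375 applies.
Small Business Credit: 9% of the $8,000 excess over $292,400 is $720; credit = $2,850 − $720 = $2,130.
Total: $3,375 + $2,130 = $5,505.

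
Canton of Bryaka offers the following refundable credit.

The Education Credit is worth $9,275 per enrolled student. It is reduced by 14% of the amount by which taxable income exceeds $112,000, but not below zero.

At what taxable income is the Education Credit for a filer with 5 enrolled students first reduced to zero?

Full credit = 5 × $9,275 = $46,375.
The credit falls by 14% of each dollar above $112,000, so it reaches zero when the excess is $46,375 / 14% = $331,250: income = $112,000 + $331,250 = $443,250.

$443,250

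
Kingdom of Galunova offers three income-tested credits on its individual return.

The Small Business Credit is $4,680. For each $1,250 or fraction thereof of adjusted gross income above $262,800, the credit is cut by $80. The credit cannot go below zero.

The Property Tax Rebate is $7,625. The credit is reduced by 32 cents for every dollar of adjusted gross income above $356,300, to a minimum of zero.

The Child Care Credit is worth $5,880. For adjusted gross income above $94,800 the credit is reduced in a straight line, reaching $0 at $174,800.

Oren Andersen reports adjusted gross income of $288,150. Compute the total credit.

Small Business Credit: income exceeds $262,800 by $25,350, which is 21 full-or-partial $1,250 increments; reduction = 21 × $80 = $1,680, leaving $3,000.
Property Tax Rebate: $288,150 is at or below the $356,300 threshold, so the full $7,625 applies.
Child Care Credit: $288,150 is at or above $174,800, so the credit is $0.
Total: $3,000 + $7,625 + $0 = $10,625.

$10,625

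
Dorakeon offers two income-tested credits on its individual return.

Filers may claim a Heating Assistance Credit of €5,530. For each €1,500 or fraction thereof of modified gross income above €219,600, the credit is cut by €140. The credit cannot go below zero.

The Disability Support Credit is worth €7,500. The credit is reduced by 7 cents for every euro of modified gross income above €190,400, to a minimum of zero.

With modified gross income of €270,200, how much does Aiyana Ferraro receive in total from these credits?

Heating Assistance Credit: income exceeds €219,600 by €50,600, which is 34 full-or-partial €1,500 increments; reduction = 34 × €140 = €4,760, leaving €770.
Disability Support Credit: 7% of the €79,800 excess over €190,400 is €5,586; credit = €7,500 − €5,586 = €1,914.
Total: €770 + €1,914 = €2,684.

€2,684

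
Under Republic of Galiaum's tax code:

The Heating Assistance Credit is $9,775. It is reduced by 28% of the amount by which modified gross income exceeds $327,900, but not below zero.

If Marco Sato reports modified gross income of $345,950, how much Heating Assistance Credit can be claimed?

$4,721

Heating Assistance Credit: 28% of the $18,050 excess over $327,900 is $5,054; credit = $9,775 − $5,054 = $4,721.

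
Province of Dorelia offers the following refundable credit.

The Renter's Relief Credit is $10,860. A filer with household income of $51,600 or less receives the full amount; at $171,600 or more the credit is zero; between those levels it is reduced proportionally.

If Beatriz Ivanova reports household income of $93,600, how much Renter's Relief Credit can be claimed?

Renter's Relief Credit: $93,600 is $42,000 into a $120,000 phase-out range, leaving 78,000/120,000 of the credit: $10,860 × 78,000/120,000 = $7,059.

$7,059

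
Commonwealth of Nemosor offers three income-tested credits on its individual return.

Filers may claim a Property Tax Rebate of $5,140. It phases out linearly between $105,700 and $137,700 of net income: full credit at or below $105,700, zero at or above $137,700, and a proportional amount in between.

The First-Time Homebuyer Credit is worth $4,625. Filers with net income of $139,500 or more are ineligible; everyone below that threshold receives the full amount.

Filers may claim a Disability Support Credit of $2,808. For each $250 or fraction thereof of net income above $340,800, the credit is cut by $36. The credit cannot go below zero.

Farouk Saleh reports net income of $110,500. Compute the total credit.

$11,802

Property Tax Rebate: $110,500 is $4,800 into a $32,000 phase-out range, leaving 27,200/32,000 of the credit: $5,140 × 27,200/32,000 = $4,369.
First-Time Homebuyer Credit: $110,500 is below the $139,500 cutoff, so the full $4,625 applies.
Disability Support Credit: $110,500 is at or below the $340,800 threshold, so the full $2,808 applies.
Total: $4,369 + $4,625 + $2,808 = $11,802.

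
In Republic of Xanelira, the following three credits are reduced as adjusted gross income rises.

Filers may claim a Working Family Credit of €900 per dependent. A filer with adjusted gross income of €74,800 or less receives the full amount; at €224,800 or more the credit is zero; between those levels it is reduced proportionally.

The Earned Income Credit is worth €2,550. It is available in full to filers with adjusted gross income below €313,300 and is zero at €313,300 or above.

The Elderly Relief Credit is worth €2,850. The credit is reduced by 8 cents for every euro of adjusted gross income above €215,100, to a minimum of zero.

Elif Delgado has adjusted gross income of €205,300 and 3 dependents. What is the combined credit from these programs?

Working Family Credit: base = 3 × €900 = €2,700. €205,300 is €130,500 into a €150,000 phase-out range, leaving 19,500/150,000 of the credit: €2,700 × 19,500/150,000 = €351.
Earned Income Credit: €205,300 is below the €313,300 cutoff, so the full €2,550 applies.
Elderly Relief Credit: €205,300 is at or below the €215,100 threshold, so the full €2,850 applies.
Total: €351 + €2,550 + €2,850 = €5,751.

€5,751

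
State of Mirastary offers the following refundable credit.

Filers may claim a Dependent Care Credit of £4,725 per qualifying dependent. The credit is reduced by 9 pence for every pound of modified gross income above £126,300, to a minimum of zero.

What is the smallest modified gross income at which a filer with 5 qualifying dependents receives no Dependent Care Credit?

£388,800

Full credit = 5 × £4,725 = £23,625.
The credit falls by 9% of each pound above £126,300, so it reaches zero when the excess is £23,625 / 9% = £262,500: income = £126,300 + £262,500 = £388,800.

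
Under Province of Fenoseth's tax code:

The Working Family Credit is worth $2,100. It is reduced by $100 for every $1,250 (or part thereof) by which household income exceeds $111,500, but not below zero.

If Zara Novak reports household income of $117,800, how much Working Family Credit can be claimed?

$1,500

Working Family Credit: income exceeds $111,500 by $6,300, which is 6 full-or-partial $1,250 increments; reduction = 6 × $100 = $600, leaving $1,500.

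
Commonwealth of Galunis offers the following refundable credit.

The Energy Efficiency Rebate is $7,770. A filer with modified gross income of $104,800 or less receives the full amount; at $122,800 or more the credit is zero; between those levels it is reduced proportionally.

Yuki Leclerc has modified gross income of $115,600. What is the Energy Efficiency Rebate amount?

Energy Efficiency Rebate: $115,600 is $10,800 into a $18,000 phase-out range, leaving 7,200/18,000 of the credit: $7,770 × 7,200/18,000 = $3,108.

$3,108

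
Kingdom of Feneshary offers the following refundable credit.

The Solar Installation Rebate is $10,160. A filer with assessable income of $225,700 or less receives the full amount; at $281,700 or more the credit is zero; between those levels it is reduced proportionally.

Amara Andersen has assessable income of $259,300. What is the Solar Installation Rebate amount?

$4,064

Solar Installation Rebate: $259,300 is $33,600 into a $56,000 phase-out range, leaving 22,400/56,000 of the credit: $10,160 × 22,400/56,000 = $4,064.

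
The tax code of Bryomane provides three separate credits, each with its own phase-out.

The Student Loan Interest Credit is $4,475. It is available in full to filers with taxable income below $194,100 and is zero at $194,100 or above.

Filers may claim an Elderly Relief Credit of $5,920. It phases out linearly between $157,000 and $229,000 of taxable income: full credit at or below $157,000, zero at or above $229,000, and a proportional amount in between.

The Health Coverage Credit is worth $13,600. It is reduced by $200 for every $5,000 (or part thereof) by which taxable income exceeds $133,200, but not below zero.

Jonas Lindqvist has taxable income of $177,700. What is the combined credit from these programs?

Student Loan Interest Credit: $177,700 is below the $194,100 cutoff, so the full $4,475 applies.
Elderly Relief Credit: $177,700 is $20,700 into a $72,000 phase-out range, leaving 51,300/72,000 of the credit: $5,920 × 51,300/72,000 = $4,218.
Health Coverage Credit: income exceeds $133,200 by $44,500, which is 9 full-or-partial $5,000 increments; reduction = 9 × $200 = $1,800, leaving $11,800.
Total: $4,475 + $4,218 + $11,800 = $20,493.

$20,493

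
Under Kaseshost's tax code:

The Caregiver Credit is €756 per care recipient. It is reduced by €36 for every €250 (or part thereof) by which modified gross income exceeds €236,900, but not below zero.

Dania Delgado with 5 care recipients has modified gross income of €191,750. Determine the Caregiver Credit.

€3,780

Caregiver Credit: base = 5 × €756 = €3,780. €191,750 is at or below the €236,900 threshold, so the full €3,780 applies.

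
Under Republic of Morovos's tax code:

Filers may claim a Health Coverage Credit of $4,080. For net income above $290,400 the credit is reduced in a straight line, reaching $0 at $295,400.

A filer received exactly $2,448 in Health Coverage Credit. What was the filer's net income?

$2,448 is 2,448/4,080 of the full $4,080, so 1,632/4,080 of the $5,000 range has been used: income = $290,400 + $5,000 × 1,632/4,080 = $292,400.

$292,400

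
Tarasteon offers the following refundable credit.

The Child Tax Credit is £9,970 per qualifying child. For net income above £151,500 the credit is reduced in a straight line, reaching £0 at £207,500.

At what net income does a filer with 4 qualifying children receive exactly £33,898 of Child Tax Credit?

£159,900

Full credit = 4 × £9,970 = £39,880.
£33,898 is 33,898/39,880 of the full £39,880, so 5,982/39,880 of the £56,000 range has been used: income = £151,500 + £56,000 × 5,982/39,880 = £159,900.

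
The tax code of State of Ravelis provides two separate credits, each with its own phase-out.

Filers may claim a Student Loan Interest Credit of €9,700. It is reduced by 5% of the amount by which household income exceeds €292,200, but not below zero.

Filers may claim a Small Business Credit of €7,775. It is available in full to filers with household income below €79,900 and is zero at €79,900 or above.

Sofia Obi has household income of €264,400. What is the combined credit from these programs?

€9,700

Student Loan Interest Credit: €264,400 is at or below the €292,200 threshold, so the full €9,700 applies.
Small Business Credit: €264,400 meets or exceeds the €79,900 cutoff, so the credit is €0.
Total: €9,700 + €0 = €9,700.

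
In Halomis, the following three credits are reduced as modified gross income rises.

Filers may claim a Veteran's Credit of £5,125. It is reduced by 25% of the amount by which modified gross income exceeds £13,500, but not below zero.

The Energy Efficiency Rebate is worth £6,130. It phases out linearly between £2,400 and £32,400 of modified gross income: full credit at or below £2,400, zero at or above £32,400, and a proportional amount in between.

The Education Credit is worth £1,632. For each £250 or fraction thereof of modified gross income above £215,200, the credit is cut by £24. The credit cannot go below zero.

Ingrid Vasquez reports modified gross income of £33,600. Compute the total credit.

£1,732

Veteran's Credit: 25% of the £20,100 excess over £13,500 is £5,025; credit = £5,125 − £5,025 = £100.
Energy Efficiency Rebate: £33,600 is at or above £32,400, so the credit is £0.
Education Credit: £33,600 is at or below the £215,200 threshold, so the full £1,632 applies.
Total: £100 + £0 + £1,632 = £1,732.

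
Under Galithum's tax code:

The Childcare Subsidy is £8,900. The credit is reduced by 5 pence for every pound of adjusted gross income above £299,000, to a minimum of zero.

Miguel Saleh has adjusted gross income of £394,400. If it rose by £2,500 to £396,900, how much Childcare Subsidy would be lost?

At £394,400 — 5% of the £95,400 excess over £299,000 is £4,770; credit = £8,900 − £4,770 = £4,130.
At £396,900 — 5% of the £97,900 excess over £299,000 is £4,895; credit = £8,900 − £4,895 = £4,005.
Lost: £4,130 − £4,005 = £125.

£125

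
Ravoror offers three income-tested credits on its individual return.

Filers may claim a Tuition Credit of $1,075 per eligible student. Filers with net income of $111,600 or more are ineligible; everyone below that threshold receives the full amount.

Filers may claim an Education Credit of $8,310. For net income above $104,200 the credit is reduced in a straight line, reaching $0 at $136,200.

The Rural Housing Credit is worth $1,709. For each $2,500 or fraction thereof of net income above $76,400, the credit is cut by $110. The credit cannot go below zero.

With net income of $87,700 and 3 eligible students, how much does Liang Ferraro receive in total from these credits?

$12,694

Tuition Credit: base = 3 × $1,075 = $3,225. $87,700 is below the $111,600 cutoff, so the full $3,225 applies.
Education Credit: $87,700 is at or below the $104,200 threshold, so the full $8,310 applies.
Rural Housing Credit: income exceeds $76,400 by $11,300, which is 5 full-or-partial $2,500 increments; reduction = 5 × $110 = $550, leaving $1,159.
Total: $3,225 + $8,310 + $1,159 = $12,694.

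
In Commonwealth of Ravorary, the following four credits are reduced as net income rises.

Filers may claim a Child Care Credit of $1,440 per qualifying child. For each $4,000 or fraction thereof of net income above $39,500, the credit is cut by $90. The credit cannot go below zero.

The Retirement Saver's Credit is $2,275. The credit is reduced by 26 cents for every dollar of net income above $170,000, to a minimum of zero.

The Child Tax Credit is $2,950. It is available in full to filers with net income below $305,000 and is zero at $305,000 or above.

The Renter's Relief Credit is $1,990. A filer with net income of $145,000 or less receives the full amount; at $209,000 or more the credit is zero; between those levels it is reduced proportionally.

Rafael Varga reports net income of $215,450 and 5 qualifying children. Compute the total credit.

$6,190

Child Care Credit: base = 5 × $1,440 = $7,200. income exceeds $39,500 by $175,950, which is 44 full-or-partial $4,000 increments; reduction = 44 × $90 = $3,960, leaving $3,240.
Retirement Saver's Credit: 26% of the $45,450 excess over $170,000 is $11,817 ≥ base, so the credit is $0.
Child Tax Credit: $215,450 is below the $305,000 cutoff, so the full $2,950 applies.
Renter's Relief Credit: $215,450 is at or above $209,000, so the credit is $0.
Total: $3,240 + $0 + $2,950 + $0 = $6,190.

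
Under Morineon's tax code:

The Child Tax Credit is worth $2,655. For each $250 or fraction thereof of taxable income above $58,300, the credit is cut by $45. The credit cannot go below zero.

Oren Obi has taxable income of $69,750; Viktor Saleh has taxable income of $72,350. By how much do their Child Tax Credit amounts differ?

$495

Oren ($69,750): Child Tax Credit: income exceeds $58,300 by $11,450, which is 46 full-or-partial $250 increments; reduction = 46 × $45 = $2,070, leaving $585.
Viktor ($72,350): Child Tax Credit: income exceeds $58,300 by $14,050, which is 57 full-or-partial $250 increments; reduction = 57 × $45 = $2,565, leaving $90.
Difference: |$585 − $90| = $495.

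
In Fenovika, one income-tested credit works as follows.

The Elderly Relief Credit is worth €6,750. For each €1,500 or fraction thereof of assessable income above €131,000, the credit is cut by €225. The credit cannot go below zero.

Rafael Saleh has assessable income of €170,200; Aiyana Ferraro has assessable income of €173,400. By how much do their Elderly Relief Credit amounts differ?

Rafael (€170,200): Elderly Relief Credit: income exceeds €131,000 by €39,200, which is 27 full-or-partial €1,500 increments; reduction = 27 × €225 = €6,075, leaving €675.
Aiyana (€173,400): Elderly Relief Credit: income exceeds €131,000 by €42,400, which is 29 full-or-partial €1,500 increments; reduction = 29 × €225 = €6,525, leaving €225.
Difference: |€675 − €225| = €450.

€450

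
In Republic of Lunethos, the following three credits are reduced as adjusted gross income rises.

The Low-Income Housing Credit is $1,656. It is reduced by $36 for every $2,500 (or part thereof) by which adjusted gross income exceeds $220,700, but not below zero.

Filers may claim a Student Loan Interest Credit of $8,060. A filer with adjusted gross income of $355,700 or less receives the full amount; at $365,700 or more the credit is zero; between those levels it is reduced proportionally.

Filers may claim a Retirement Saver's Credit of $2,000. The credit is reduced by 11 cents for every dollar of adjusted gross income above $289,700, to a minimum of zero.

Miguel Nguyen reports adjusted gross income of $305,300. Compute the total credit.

$8,776

Low-Income Housing Credit: income exceeds $220,700 by $84,600, which is 34 full-or-partial $2,500 increments; reduction = 34 × $36 = $1,224, leaving $432.
Student Loan Interest Credit: $305,300 is at or below the $355,700 threshold, so the full $8,060 applies.
Retirement Saver's Credit: 11% of the $15,600 excess over $289,700 is $1,716; credit = $2,000 − $1,716 = $284.
Total: $432 + $8,060 + $284 = $8,776.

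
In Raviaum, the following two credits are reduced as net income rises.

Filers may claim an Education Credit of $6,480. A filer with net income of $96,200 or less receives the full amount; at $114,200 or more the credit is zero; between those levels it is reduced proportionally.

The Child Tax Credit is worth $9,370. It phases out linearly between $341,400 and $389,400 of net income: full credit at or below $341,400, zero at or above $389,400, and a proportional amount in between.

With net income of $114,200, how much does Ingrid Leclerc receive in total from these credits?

Education Credit: $114,200 is at or above $114,200, so the credit is $0.
Child Tax Credit: $114,200 is at or below the $341,400 threshold, so the full $9,370 applies.
Total: $0 + $9,370 = $9,370.

$9,370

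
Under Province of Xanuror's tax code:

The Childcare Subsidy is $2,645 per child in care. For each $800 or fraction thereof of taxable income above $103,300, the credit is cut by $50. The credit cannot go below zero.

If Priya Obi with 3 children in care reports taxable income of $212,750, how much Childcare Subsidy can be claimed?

$1,085

Childcare Subsidy: base = 3 × $2,645 = $7,935. income exceeds $103,300 by $109,450, which is 137 full-or-partial $800 increments; reduction = 137 × $50 = $6,850, leaving $1,085.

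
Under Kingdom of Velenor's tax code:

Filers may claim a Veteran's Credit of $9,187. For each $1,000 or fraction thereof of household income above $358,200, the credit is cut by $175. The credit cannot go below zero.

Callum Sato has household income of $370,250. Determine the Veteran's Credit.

$6,912

Veteran's Credit: income exceeds $358,200 by $12,050, which is 13 full-or-partial $1,000 increments; reduction = 13 × $175 = $2,275, leaving $6,912.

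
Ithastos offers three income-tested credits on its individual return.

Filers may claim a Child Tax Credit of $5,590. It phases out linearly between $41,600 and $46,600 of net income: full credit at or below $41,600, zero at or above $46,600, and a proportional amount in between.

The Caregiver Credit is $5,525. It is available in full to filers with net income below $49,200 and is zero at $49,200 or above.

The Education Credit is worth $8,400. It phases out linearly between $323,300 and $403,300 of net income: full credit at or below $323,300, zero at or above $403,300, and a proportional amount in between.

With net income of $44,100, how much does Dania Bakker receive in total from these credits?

Child Tax Credit: $44,100 is $2,500 into a $5,000 phase-out range, leaving 2,500/5,000 of the credit: $5,590 × 2,500/5,000 = $2,795.
Caregiver Credit: $44,100 is below the $49,200 cutoff, so the full $5,525 applies.
Education Credit: $44,100 is at or below the $323,300 threshold, so the full $8,400 applies.
Total: $2,795 + $5,525 + $8,400 = $16,720.

$16,720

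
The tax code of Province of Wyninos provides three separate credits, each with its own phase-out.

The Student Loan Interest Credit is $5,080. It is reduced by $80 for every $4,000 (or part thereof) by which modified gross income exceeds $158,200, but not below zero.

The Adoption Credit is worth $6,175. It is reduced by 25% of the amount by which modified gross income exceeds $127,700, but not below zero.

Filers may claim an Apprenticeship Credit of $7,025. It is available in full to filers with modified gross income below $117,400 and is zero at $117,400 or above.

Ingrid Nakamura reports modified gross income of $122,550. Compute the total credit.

$11,255

Student Loan Interest Credit: $122,550 is at or below the $158,200 threshold, so the full $5,080 applies.
Adoption Credit: $122,550 is at or below the $127,700 threshold, so the full $6,175 applies.
Apprenticeship Credit: $122,550 meets or exceeds the $117,400 cutoff, so the credit is $0.
Total: $5,080 + $6,175 + $0 = $11,255.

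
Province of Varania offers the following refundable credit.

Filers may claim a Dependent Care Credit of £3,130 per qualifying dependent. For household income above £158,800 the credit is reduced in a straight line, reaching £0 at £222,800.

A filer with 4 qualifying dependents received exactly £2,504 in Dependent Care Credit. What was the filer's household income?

Full credit = 4 × £3,130 = £12,520.
£2,504 is 2,504/12,520 of the full £12,520, so 10,016/12,520 of the £64,000 range has been used: income = £158,800 + £64,000 × 10,016/12,520 = £210,000.

£210,000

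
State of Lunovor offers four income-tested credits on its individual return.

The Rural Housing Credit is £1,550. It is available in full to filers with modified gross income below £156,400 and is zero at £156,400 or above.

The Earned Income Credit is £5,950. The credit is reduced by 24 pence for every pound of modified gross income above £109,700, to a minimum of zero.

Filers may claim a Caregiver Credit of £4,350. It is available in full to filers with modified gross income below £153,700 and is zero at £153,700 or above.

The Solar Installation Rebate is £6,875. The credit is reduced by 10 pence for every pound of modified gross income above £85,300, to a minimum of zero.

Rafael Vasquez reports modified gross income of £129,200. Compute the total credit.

Rural Housing Credit: £129,200 is below the £156,400 cutoff, so the full £1,550 applies.
Earned Income Credit: 24% of the £19,500 excess over £109,700 is £4,680; credit = £5,950 − £4,680 = £1,270.
Caregiver Credit: £129,200 is below the £153,700 cutoff, so the full £4,350 applies.
Solar Installation Rebate: 10% of the £43,900 excess over £85,300 is £4,390; credit = £6,875 − £4,390 = £2,485.
Total: £1,550 + £1,270 + £4,350 + £2,485 = £9,655.

£9,655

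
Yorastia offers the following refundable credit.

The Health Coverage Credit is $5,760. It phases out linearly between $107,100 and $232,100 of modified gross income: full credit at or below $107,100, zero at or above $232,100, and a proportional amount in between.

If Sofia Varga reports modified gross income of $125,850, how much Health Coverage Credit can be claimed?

Health Coverage Credit: $125,850 is $18,750 into a $125,000 phase-out range, leaving 106,250/125,000 of the credit: $5,760 × 106,250/125,000 = $4,896.

$4,896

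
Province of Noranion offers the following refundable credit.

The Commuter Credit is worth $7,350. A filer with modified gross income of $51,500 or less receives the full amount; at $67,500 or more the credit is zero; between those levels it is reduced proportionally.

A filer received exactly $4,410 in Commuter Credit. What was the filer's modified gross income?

$57,900

$4,410 is 4,410/7,350 of the full $7,350, so 2,940/7,350 of the $16,000 range has been used: income = $51,500 + $16,000 × 2,940/7,350 = $57,900.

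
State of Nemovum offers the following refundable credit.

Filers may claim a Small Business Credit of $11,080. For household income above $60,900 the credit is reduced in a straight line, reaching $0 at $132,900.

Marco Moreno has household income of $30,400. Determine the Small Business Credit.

$11,080

Small Business Credit: $30,400 is at or below the $60,900 threshold, so the full $11,080 applies.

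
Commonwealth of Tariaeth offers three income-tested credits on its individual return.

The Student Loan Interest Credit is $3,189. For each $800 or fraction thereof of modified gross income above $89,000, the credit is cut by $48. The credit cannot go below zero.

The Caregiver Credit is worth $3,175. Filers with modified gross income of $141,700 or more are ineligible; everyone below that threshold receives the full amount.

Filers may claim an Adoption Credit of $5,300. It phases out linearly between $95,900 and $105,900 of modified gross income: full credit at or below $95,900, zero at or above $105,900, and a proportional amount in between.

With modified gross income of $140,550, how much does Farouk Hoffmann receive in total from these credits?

Student Loan Interest Credit: income exceeds $89,000 by $51,550, which is 65 full-or-partial $800 increments; reduction = 65 × $48 = $3,120, leaving $69.
Caregiver Credit: $140,550 is below the $141,700 cutoff, so the full $3,175 applies.
Adoption Credit: $140,550 is at or above $105,900, so the credit is $0.
Total: $69 + $3,175 + $0 = $3,244.

$3,244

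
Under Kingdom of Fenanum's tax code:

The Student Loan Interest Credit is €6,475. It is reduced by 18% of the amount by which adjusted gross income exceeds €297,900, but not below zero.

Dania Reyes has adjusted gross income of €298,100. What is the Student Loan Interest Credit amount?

Student Loan Interest Credit: 18% of the €200 excess over €297,900 is €36; credit = €6,475 − €36 = €6,439.

€6,439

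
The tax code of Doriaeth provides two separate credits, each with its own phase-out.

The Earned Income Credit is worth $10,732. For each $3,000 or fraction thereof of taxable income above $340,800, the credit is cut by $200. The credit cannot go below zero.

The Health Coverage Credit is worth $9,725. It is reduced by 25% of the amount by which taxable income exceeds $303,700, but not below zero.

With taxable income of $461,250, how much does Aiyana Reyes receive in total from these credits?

Earned Income Credit: income exceeds $340,800 by $120,450, which is 41 full-or-partial $3,000 increments; reduction = 41 × $200 = $8,200, leaving $2,532.
Health Coverage Credit: 25% of the $157,550 excess over $303,700 is $39,387.50 ≥ base, so the credit is $0.
Total: $2,532 + $0 = $2,532.

$2,532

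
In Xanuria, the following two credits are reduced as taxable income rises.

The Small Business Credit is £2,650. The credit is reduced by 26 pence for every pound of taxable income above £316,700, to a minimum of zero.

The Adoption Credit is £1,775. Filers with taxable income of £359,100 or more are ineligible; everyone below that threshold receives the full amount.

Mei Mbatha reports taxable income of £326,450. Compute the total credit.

£1,890

Small Business Credit: 26% of the £9,750 excess over £316,700 is £2,535; credit = £2,650 − £2,535 = £115.
Adoption Credit: £326,450 is below the £359,100 cutoff, so the full £1,775 applies.
Total: £115 + £1,775 = £1,890.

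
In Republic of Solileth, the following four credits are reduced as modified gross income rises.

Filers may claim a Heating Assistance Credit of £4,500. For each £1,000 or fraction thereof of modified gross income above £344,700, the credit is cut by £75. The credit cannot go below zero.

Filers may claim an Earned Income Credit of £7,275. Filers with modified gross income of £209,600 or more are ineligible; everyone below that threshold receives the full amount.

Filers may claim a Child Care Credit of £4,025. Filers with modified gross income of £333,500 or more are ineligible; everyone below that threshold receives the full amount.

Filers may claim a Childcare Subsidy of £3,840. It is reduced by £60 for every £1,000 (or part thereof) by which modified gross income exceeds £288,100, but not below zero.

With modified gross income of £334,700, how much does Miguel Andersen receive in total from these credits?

£5,520

Heating Assistance Credit: £334,700 is at or below the £344,700 threshold, so the full £4,500 applies.
Earned Income Credit: £334,700 meets or exceeds the £209,600 cutoff, so the credit is £0.
Child Care Credit: £334,700 meets or exceeds the £333,500 cutoff, so the credit is £0.
Childcare Subsidy: income exceeds £288,100 by £46,600, which is 47 full-or-partial £1,000 increments; reduction = 47 × £60 = £2,820, leaving £1,020.
Total: £4,500 + £0 + £0 + £1,020 = £5,520.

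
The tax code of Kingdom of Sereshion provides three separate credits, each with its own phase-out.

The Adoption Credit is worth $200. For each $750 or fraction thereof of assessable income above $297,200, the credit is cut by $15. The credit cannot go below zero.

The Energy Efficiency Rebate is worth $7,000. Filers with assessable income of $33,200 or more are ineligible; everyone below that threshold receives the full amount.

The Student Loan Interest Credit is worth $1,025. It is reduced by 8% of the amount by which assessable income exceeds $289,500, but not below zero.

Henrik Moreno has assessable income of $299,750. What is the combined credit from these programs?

$345

Adoption Credit: income exceeds $297,200 by $2,550, which is 4 full-or-partial $750 increments; reduction = 4 × $15 = $60, leaving $140.
Energy Efficiency Rebate: $299,750 meets or exceeds the $33,200 cutoff, so the credit is $0.
Student Loan Interest Credit: 8% of the $10,250 excess over $289,500 is $820; credit = $1,025 − $820 = $205.
Total: $140 + $0 + $205 = $345.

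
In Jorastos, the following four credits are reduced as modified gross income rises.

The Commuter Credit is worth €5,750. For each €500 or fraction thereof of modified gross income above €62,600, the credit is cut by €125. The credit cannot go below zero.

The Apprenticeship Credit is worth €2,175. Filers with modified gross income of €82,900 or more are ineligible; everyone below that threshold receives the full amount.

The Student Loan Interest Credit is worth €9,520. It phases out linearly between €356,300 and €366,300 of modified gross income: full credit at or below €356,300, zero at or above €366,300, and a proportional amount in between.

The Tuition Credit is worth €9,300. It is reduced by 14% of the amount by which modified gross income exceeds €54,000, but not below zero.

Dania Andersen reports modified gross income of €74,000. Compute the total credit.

€21,070

Commuter Credit: income exceeds €62,600 by €11,400, which is 23 full-or-partial €500 increments; reduction = 23 × €125 = €2,875, leaving €2,875.
Apprenticeship Credit: €74,000 is below the €82,900 cutoff, so the full €2,175 applies.
Student Loan Interest Credit: €74,000 is at or below the €356,300 threshold, so the full €9,520 applies.
Tuition Credit: 14% of the €20,000 excess over €54,000 is €2,800; credit = €9,300 − €2,800 = €6,500.
Total: €2,875 + €2,175 + €9,520 + €6,500 = €21,070.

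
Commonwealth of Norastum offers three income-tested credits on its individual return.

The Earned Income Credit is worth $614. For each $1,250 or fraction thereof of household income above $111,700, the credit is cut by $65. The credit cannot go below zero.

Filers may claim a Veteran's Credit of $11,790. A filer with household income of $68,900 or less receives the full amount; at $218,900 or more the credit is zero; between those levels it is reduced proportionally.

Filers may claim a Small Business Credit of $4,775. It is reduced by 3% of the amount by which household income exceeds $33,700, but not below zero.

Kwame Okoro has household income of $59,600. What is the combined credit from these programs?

$16,402

Earned Income Credit: $59,600 is at or below the $111,700 threshold, so the full $614 applies.
Veteran's Credit: $59,600 is at or below the $68,900 threshold, so the full $11,790 applies.
Small Business Credit: 3% of the $25,900 excess over $33,700 is $777; credit = $4,775 − $777 = $3,998.
Total: $614 + $11,790 + $3,998 = $16,402.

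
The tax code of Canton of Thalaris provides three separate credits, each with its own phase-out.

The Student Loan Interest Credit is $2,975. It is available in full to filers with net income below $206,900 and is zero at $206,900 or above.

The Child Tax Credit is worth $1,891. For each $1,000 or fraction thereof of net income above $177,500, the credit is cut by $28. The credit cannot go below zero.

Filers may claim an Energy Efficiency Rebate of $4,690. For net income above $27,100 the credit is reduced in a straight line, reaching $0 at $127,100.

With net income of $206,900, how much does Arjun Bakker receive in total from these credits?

$1,051

Student Loan Interest Credit: $206,900 meets or exceeds the $206,900 cutoff, so the credit is $0.
Child Tax Credit: income exceeds $177,500 by $29,400, which is 30 full-or-partial $1,000 increments; reduction = 30 × $28 = $840, leaving $1,051.
Energy Efficiency Rebate: $206,900 is at or above $127,100, so the credit is $0.
Total: $0 + $1,051 + $0 = $1,051.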